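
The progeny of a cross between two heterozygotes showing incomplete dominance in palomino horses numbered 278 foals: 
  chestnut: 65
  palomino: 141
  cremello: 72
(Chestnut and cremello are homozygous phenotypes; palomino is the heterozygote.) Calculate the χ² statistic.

0.410

With incomplete dominance, a heterozygote × heterozygote cross gives a 1:2:1 phenotypic ratio.
Total ratio parts = 4. Expected numbers out of 278:
  chestnut: 278 × 1/4 = 69.5
  palomino: 278 × 2/4 = 139
  cremello: 278 × 1/4 = 69.5
χ² = Σ (O − E)² / E
  chestnut: (65 − 69.5)² / 69.5 = 0.2914
  palomino: (141 − 139)² / 139 = 0.0288
  cremello: (72 − 69.5)² / 69.5 = 0.0899
χ² = 0.2914 + 0.0288 + 0.0899 = 0.4101 ≈ 0.410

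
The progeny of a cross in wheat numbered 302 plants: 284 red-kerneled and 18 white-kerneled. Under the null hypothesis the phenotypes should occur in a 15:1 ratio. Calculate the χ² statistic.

The 15:1 ratio has 16 parts, so with N = 302 the expected counts are:
  red-kerneled: 302 × 15/16 = 283.125
  white-kerneled: 302 × 1/16 = 18.875
χ² = Σ (O − E)² / E
  red-kerneled: (284 − 283.125)² / 283.125 = 0.0027
  white-kerneled: (18 − 18.875)² / 18.875 = 0.0406
χ² = 0.0027 + 0.0406 = 0.0433 ≈ 0.043

0.043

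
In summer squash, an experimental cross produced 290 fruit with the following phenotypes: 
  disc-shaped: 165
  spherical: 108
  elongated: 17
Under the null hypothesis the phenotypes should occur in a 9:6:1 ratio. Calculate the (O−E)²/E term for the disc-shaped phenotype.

Under the 9:6:1 hypothesis (Σ ratio = 16, N = 290):
  disc-shaped: 290 × 9/16 = 163.125
  spherical: 290 × 6/16 = 108.75
  elongated: 290 × 1/16 = 18.125
Contribution of disc-shaped: (165 − 163.125)² / 163.125 = 0.0216

0.022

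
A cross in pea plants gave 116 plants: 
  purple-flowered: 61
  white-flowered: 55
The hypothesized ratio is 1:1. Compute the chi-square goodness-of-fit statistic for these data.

Total ratio parts = 2. Expected numbers out of 116:
  purple-flowered: 116 × 1/2 = 58
  white-flowered: 116 × 1/2 = 58
χ² = Σ (O − E)² / E
  purple-flowered: (61 − 58)² / 58 = 0.1552
  white-flowered: (55 − 58)² / 58 = 0.1552
χ² = 0.1552 + 0.1552 = 0.3104 ≈ 0.310

0.310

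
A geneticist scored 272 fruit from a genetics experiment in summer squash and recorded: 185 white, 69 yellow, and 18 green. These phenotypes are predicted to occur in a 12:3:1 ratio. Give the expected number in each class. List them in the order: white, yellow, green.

204, 51, 17

Expected counts for N = 272 under a 12:3:1 ratio (total parts = 16):
  white: 272 × 12/16 = 204
  yellow: 272 × 3/16 = 51
  green: 272 × 1/16 = 17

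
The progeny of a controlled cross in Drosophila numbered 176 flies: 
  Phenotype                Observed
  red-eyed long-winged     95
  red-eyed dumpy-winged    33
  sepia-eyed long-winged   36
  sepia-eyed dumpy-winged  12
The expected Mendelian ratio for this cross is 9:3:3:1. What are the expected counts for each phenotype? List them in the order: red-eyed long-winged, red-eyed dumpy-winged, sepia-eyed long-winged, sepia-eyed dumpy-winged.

Total ratio parts = 16. Expected numbers out of 176:
  red-eyed long-winged: 176 × 9/16 = 99
  red-eyed dumpy-winged: 176 × 3/16 = 33
  sepia-eyed long-winged: 176 × 3/16 = 33
  sepia-eyed dumpy-winged: 176 × 1/16 = 11

99, 33, 33, 11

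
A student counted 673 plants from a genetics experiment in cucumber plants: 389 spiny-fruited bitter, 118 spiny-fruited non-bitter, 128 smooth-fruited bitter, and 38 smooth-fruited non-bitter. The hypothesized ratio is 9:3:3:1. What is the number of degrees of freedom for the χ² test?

A goodness-of-fit test with 4 phenotype classes has df = 4 − 1 = 3.

3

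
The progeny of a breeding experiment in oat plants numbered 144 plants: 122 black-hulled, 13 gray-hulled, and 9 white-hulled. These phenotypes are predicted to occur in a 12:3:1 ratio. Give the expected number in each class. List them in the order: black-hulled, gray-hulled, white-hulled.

108, 27, 9

Total ratio parts = 16. Expected numbers out of 144:
  black-hulled: 144 × 12/16 = 108
  gray-hulled: 144 × 3/16 = 27
  white-hulled: 144 × 1/16 = 9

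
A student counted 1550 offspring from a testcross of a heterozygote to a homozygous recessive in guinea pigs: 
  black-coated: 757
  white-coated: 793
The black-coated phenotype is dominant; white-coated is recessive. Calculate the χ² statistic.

0.836

A testcross of a heterozygote (Aa × aa) gives a 1:1 phenotypic ratio.
The 1:1 ratio has 2 parts, so with N = 1550 the expected counts are:
  black-coated: 1550 × 1/2 = 775
  white-coated: 1550 × 1/2 = 775
χ² = Σ (O − E)² / E
  black-coated: (757 − 775)² / 775 = 0.4181
  white-coated: (793 − 775)² / 775 = 0.4181
χ² = 0.4181 + 0.4181 = 0.8362 ≈ 0.836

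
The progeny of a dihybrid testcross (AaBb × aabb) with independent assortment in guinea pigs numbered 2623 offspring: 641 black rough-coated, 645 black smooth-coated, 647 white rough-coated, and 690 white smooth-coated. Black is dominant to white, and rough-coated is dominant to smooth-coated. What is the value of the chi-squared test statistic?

2.414

A dihybrid testcross with independent assortment gives a 1:1:1:1 ratio.
Total ratio parts = 4. Expected numbers out of 2623:
  black rough-coated: 2623 × 1/4 = 655.75
  black smooth-coated: 2623 × 1/4 = 655.75
  white rough-coated: 2623 × 1/4 = 655.75
  white smooth-coated: 2623 × 1/4 = 655.75
χ² = Σ (O − E)² / E
  black rough-coated: (641 − 655.75)² / 655.75 = 0.3318
  black smooth-coated: (645 − 655.75)² / 655.75 = 0.1762
  white rough-coated: (647 − 655.75)² / 655.75 = 0.1168
  white smooth-coated: (690 − 655.75)² / 655.75 = 1.7889
χ² = 0.3318 + 0.1762 + 0.1168 + 1.7889 = 2.4137 ≈ 2.414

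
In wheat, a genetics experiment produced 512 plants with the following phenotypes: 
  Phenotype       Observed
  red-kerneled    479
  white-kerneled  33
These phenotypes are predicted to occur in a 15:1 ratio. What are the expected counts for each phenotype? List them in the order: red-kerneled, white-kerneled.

480, 32

Under the 15:1 hypothesis (Σ ratio = 16, N = 512):
  red-kerneled: 512 × 15/16 = 480
  white-kerneled: 512 × 1/16 = 32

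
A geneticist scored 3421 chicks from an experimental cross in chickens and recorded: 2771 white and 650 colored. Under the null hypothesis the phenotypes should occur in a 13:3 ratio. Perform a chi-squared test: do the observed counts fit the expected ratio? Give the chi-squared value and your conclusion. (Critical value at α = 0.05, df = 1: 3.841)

Under the 13:3 hypothesis (Σ ratio = 16, N = 3421):
  white: 3421 × 13/16 = 2779.5625
  colored: 3421 × 3/16 = 641.4375
χ² = Σ (O − E)² / E
  white: (2771 − 2779.5625)² / 2779.5625 = 0.0264
  colored: (650 − 641.4375)² / 641.4375 = 0.1143
χ² = 0.0264 + 0.1143 = 0.1407 ≈ 0.141
Degrees of freedom = 2 − 1 = 1; critical value at α = 0.05 is 3.841.
Since 0.141 < 3.841, we fail to reject the null hypothesis — the data are consistent with the 13:3 ratio.

0.141; consistent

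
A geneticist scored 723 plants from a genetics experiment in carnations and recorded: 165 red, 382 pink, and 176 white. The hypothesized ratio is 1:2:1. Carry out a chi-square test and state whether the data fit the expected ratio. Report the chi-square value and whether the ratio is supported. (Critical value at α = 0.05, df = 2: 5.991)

2.660; consistent

Expected counts for N = 723 under a 1:2:1 ratio (total parts = 4):
  red: 723 × 1/4 = 180.75
  pink: 723 × 2/4 = 361.5
  white: 723 × 1/4 = 180.75
χ² = Σ (O − E)² / E
  red: (165 − 180.75)² / 180.75 = 1.3724
  pink: (382 − 361.5)² / 361.5 = 1.1625
  white: (176 − 180.75)² / 180.75 = 0.1248
χ² = 1.3724 + 1.1625 + 0.1248 = 2.6597 ≈ 2.660
Degrees of freedom = 3 − 1 = 2; critical value at α = 0.05 is 5.991.
Since 2.660 < 5.991, we fail to reject the null hypothesis — the data are consistent with the 1:2:1 ratio.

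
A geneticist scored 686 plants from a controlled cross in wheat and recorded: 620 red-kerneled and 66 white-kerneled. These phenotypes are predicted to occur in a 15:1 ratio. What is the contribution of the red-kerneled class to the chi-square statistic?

0.832

The 15:1 ratio has 16 parts, so with N = 686 the expected counts are:
  red-kerneled: 686 × 15/16 = 643.125
  white-kerneled: 686 × 1/16 = 42.875
Contribution of red-kerneled: (620 − 643.125)² / 643.125 = 0.8315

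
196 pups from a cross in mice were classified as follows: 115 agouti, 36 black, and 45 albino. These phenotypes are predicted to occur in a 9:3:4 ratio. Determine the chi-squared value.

0.546

The 9:3:4 ratio has 16 parts, so with N = 196 the expected counts are:
  agouti: 196 × 9/16 = 110.25
  black: 196 × 3/16 = 36.75
  albino: 196 × 4/16 = 49
χ² = Σ (O − E)² / E
  agouti: (115 − 110.25)² / 110.25 = 0.2046
  black: (36 − 36.75)² / 36.75 = 0.0153
  albino: (45 − 49)² / 49 = 0.3265
χ² = 0.2046 + 0.0153 + 0.3265 = 0.5464 ≈ 0.546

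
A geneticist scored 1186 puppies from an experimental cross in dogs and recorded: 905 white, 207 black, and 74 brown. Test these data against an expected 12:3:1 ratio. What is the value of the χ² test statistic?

Under the 12:3:1 hypothesis (Σ ratio = 16, N = 1186):
  white: 1186 × 12/16 = 889.5
  black: 1186 × 3/16 = 222.375
  brown: 1186 × 1/16 = 74.125
χ² = Σ (O − E)² / E
  white: (905 − 889.5)² / 889.5 = 0.2701
  black: (207 − 222.375)² / 222.375 = 1.0630
  brown: (74 − 74.125)² / 74.125 = 0.0002
χ² = 0.2701 + 1.0630 + 0.0002 = 1.3333 ≈ 1.333

1.333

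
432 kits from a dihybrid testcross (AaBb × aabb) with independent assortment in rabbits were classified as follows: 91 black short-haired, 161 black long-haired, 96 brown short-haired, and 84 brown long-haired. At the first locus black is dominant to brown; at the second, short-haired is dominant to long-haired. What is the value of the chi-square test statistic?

35.352

A dihybrid testcross with independent assortment gives a 1:1:1:1 ratio.
Expected counts for N = 432 under a 1:1:1:1 ratio (total parts = 4):
  black short-haired: 432 × 1/4 = 108
  black long-haired: 432 × 1/4 = 108
  brown short-haired: 432 × 1/4 = 108
  brown long-haired: 432 × 1/4 = 108
χ² = Σ (O − E)² / E
  black short-haired: (91 − 108)² / 108 = 2.6759
  black long-haired: (161 − 108)² / 108 = 26.0093
  brown short-haired: (96 − 108)² / 108 = 1.3333
  brown long-haired: (84 − 108)² / 108 = 5.3333
χ² = 2.6759 + 26.0093 + 1.3333 + 5.3333 = 35.3518 ≈ 35.352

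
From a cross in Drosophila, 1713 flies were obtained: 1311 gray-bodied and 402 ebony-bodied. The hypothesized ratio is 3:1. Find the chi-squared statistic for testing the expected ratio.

2.145

Expected counts for N = 1713 under a 3:1 ratio (total parts = 4):
  gray-bodied: 1713 × 3/4 = 1284.75
  ebony-bodied: 1713 × 1/4 = 428.25
χ² = Σ (O − E)² / E
  gray-bodied: (1311 − 1284.75)² / 1284.75 = 0.5363
  ebony-bodied: (402 − 428.25)² / 428.25 = 1.6090
χ² = 0.5363 + 1.6090 = 2.1453 ≈ 2.145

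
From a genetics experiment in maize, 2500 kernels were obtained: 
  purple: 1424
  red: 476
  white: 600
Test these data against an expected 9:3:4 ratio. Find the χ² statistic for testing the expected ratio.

1.336

Expected counts for N = 2500 under a 9:3:4 ratio (total parts = 16):
  purple: 2500 × 9/16 = 1406.25
  red: 2500 × 3/16 = 468.75
  white: 2500 × 4/16 = 625
χ² = Σ (O − E)² / E
  purple: (1424 − 1406.25)² / 1406.25 = 0.2240
  red: (476 − 468.75)² / 468.75 = 0.1121
  white: (600 − 625)² / 625 = 1.0000
χ² = 0.2240 + 0.1121 + 1.0000 = 1.3361 ≈ 1.336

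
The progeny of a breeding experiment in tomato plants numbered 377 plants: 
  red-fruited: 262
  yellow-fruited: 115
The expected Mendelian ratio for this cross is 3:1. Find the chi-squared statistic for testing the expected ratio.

6.091

Expected counts for N = 377 under a 3:1 ratio (total parts = 4):
  red-fruited: 377 × 3/4 = 282.75
  yellow-fruited: 377 × 1/4 = 94.25
χ² = Σ (O − E)² / E
  red-fruited: (262 − 282.75)² / 282.75 = 1.5228
  yellow-fruited: (115 − 94.25)² / 94.25 = 4.5683
χ² = 1.5228 + 4.5683 = 6.0911 ≈ 6.091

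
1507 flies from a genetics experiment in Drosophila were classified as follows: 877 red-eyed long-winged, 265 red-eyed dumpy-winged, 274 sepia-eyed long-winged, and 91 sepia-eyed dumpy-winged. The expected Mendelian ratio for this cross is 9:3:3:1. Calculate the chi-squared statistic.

Under the 9:3:3:1 hypothesis (Σ ratio = 16, N = 1507):
  red-eyed long-winged: 1507 × 9/16 = 847.6875
  red-eyed dumpy-winged: 1507 × 3/16 = 282.5625
  sepia-eyed long-winged: 1507 × 3/16 = 282.5625
  sepia-eyed dumpy-winged: 1507 × 1/16 = 94.1875
χ² = Σ (O − E)² / E
  red-eyed long-winged: (877 − 847.6875)² / 847.6875 = 1.0136
  red-eyed dumpy-winged: (265 − 282.5625)² / 282.5625 = 1.0916
  sepia-eyed long-winged: (274 − 282.5625)² / 282.5625 = 0.2595
  sepia-eyed dumpy-winged: (91 − 94.1875)² / 94.1875 = 0.1079
χ² = 1.0136 + 1.0916 + 0.2595 + 0.1079 = 2.4726 ≈ 2.473

2.473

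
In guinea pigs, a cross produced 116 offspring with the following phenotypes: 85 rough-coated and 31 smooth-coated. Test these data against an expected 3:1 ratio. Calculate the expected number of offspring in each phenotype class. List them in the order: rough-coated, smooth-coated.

The 3:1 ratio has 4 parts, so with N = 116 the expected counts are:
  rough-coated: 116 × 3/4 = 87
  smooth-coated: 116 × 1/4 = 29

87, 29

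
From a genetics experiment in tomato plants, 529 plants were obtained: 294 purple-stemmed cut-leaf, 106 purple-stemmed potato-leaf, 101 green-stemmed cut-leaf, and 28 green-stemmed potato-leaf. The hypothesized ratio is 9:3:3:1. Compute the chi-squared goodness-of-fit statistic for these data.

Under the 9:3:3:1 hypothesis (Σ ratio = 16, N = 529):
  purple-stemmed cut-leaf: 529 × 9/16 = 297.5625
  purple-stemmed potato-leaf: 529 × 3/16 = 99.1875
  green-stemmed cut-leaf: 529 × 3/16 = 99.1875
  green-stemmed potato-leaf: 529 × 1/16 = 33.0625
χ² = Σ (O − E)² / E
  purple-stemmed cut-leaf: (294 − 297.5625)² / 297.5625 = 0.0427
  purple-stemmed potato-leaf: (106 − 99.1875)² / 99.1875 = 0.4679
  green-stemmed cut-leaf: (101 − 99.1875)² / 99.1875 = 0.0331
  green-stemmed potato-leaf: (28 − 33.0625)² / 33.0625 = 0.7752
χ² = 0.0427 + 0.4679 + 0.0331 + 0.7752 = 1.3189 ≈ 1.319

1.319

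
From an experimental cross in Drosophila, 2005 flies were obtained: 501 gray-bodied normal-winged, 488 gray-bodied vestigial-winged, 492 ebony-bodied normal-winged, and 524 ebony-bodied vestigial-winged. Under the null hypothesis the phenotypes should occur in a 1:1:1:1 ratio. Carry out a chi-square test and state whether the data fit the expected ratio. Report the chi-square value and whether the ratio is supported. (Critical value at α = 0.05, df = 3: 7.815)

Expected counts for N = 2005 under a 1:1:1:1 ratio (total parts = 4):
  gray-bodied normal-winged: 2005 × 1/4 = 501.25
  gray-bodied vestigial-winged: 2005 × 1/4 = 501.25
  ebony-bodied normal-winged: 2005 × 1/4 = 501.25
  ebony-bodied vestigial-winged: 2005 × 1/4 = 501.25
χ² = Σ (O − E)² / E
  gray-bodied normal-winged: (501 − 501.25)² / 501.25 = 0.0001
  gray-bodied vestigial-winged: (488 − 501.25)² / 501.25 = 0.3502
  ebony-bodied normal-winged: (492 − 501.25)² / 501.25 = 0.1707
  ebony-bodied vestigial-winged: (524 − 501.25)² / 501.25 = 1.0325
χ² = 0.0001 + 0.3502 + 0.1707 + 1.0325 = 1.5535 ≈ 1.554
Degrees of freedom = 4 − 1 = 3; critical value at α = 0.05 is 7.815.
Since 1.554 < 7.815, we fail to reject the null hypothesis — the data are consistent with the 1:1:1:1 ratio.

1.554; consistent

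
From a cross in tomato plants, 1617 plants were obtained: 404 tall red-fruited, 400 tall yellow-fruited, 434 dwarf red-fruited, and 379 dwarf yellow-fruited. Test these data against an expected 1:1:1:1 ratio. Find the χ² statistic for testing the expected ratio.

Total ratio parts = 4. Expected numbers out of 1617:
  tall red-fruited: 1617 × 1/4 = 404.25
  tall yellow-fruited: 1617 × 1/4 = 404.25
  dwarf red-fruited: 1617 × 1/4 = 404.25
  dwarf yellow-fruited: 1617 × 1/4 = 404.25
χ² = Σ (O − E)² / E
  tall red-fruited: (404 − 404.25)² / 404.25 = 0.0002
  tall yellow-fruited: (400 − 404.25)² / 404.25 = 0.0447
  dwarf red-fruited: (434 − 404.25)² / 404.25 = 2.1894
  dwarf yellow-fruited: (379 − 404.25)² / 404.25 = 1.5771
χ² = 0.0002 + 0.0447 + 2.1894 + 1.5771 = 3.8114 ≈ 3.811

3.811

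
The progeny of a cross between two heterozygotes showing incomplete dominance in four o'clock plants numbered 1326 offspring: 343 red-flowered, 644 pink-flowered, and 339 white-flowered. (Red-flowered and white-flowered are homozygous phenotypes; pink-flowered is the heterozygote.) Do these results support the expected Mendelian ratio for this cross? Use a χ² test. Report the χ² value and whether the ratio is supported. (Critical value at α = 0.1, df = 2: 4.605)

With incomplete dominance, a heterozygote × heterozygote cross gives a 1:2:1 phenotypic ratio.
Under the 1:2:1 hypothesis (Σ ratio = 4, N = 1326):
  red-flowered: 1326 × 1/4 = 331.5
  pink-flowered: 1326 × 2/4 = 663
  white-flowered: 1326 × 1/4 = 331.5
χ² = Σ (O − E)² / E
  red-flowered: (343 − 331.5)² / 331.5 = 0.3989
  pink-flowered: (644 − 663)² / 663 = 0.5445
  white-flowered: (339 − 331.5)² / 331.5 = 0.1697
χ² = 0.3989 + 0.5445 + 0.1697 = 1.1131 ≈ 1.113
Degrees of freedom = 3 − 1 = 2; critical value at α = 0.1 is 4.605.
Since 1.113 < 4.605, we fail to reject the null hypothesis — the data are consistent with the 1:2:1 ratio.

1.113; consistent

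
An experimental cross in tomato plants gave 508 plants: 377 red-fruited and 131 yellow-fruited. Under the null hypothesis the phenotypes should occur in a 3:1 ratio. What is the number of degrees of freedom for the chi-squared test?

1

A goodness-of-fit test with 2 phenotype classes has df = 2 − 1 = 1.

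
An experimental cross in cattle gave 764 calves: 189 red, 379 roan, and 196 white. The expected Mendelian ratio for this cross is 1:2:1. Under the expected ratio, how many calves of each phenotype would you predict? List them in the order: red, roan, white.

191, 382, 191

Under the 1:2:1 hypothesis (Σ ratio = 4, N = 764):
  red: 764 × 1/4 = 191
  roan: 764 × 2/4 = 382
  white: 764 × 1/4 = 191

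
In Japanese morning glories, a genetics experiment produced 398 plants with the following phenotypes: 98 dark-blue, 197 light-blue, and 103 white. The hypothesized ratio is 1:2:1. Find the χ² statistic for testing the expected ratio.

Total ratio parts = 4. Expected numbers out of 398:
  dark-blue: 398 × 1/4 = 99.5
  light-blue: 398 × 2/4 = 199
  white: 398 × 1/4 = 99.5
χ² = Σ (O − E)² / E
  dark-blue: (98 − 99.5)² / 99.5 = 0.0226
  light-blue: (197 − 199)² / 199 = 0.0201
  white: (103 − 99.5)² / 99.5 = 0.1231
χ² = 0.0226 + 0.0201 + 0.1231 = 0.1658 ≈ 0.166

0.166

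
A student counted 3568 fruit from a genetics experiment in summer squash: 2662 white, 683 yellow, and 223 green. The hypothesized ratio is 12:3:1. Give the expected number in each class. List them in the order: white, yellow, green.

Under the 12:3:1 hypothesis (Σ ratio = 16, N = 3568):
  white: 3568 × 12/16 = 2676
  yellow: 3568 × 3/16 = 669
  green: 3568 × 1/16 = 223

2676, 669, 223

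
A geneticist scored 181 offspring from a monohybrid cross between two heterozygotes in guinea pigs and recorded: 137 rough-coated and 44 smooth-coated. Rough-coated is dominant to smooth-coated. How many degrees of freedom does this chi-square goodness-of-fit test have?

1

For a monohybrid cross between heterozygotes with complete dominance, the expected phenotypic ratio is 3:1.
A goodness-of-fit test with 2 phenotype classes has df = 2 − 1 = 1.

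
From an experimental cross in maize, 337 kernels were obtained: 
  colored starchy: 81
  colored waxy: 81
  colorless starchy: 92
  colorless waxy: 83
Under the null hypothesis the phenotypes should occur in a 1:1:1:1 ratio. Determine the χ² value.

0.982

Total ratio parts = 4. Expected numbers out of 337:
  colored starchy: 337 × 1/4 = 84.25
  colored waxy: 337 × 1/4 = 84.25
  colorless starchy: 337 × 1/4 = 84.25
  colorless waxy: 337 × 1/4 = 84.25
χ² = Σ (O − E)² / E
  colored starchy: (81 − 84.25)² / 84.25 = 0.1254
  colored waxy: (81 − 84.25)² / 84.25 = 0.1254
  colorless starchy: (92 − 84.25)² / 84.25 = 0.7129
  colorless waxy: (83 − 84.25)² / 84.25 = 0.0185
χ² = 0.1254 + 0.1254 + 0.7129 + 0.0185 = 0.9822 ≈ 0.982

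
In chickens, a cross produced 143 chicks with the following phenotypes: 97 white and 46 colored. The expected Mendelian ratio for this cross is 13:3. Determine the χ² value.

16.900

Under the 13:3 hypothesis (Σ ratio = 16, N = 143):
  white: 143 × 13/16 = 116.1875
  colored: 143 × 3/16 = 26.8125
χ² = Σ (O − E)² / E
  white: (97 − 116.1875)² / 116.1875 = 3.1687
  colored: (46 − 26.8125)² / 26.8125 = 13.7309
χ² = 3.1687 + 13.7309 = 16.8996 ≈ 16.900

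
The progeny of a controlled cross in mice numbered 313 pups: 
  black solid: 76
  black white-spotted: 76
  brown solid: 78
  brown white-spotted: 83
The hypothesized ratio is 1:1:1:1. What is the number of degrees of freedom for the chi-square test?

3

A goodness-of-fit test with 4 phenotype classes has df = 4 − 1 = 3.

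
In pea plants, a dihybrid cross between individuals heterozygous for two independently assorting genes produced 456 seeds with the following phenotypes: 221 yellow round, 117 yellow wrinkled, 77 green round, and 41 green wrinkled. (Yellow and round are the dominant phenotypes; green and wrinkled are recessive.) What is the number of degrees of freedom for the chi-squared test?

3

A dihybrid F₂ with independent assortment and complete dominance at both loci gives a 9:3:3:1 phenotypic ratio.
A goodness-of-fit test with 4 phenotype classes has df = 4 − 1 = 3.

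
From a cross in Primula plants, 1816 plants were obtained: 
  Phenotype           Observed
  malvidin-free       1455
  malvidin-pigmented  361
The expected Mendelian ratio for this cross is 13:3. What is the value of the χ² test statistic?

1.519

Total ratio parts = 16. Expected numbers out of 1816:
  malvidin-free: 1816 × 13/16 = 1475.5
  malvidin-pigmented: 1816 × 3/16 = 340.5
χ² = Σ (O − E)² / E
  malvidin-free: (1455 − 1475.5)² / 1475.5 = 0.2848
  malvidin-pigmented: (361 − 340.5)² / 340.5 = 1.2342
χ² = 0.2848 + 1.2342 = 1.519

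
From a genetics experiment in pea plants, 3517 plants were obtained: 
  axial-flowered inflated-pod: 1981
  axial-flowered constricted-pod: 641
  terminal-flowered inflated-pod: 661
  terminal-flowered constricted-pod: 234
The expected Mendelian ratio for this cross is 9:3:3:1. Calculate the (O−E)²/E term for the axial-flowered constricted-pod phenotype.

0.516

Total ratio parts = 16. Expected numbers out of 3517:
  axial-flowered inflated-pod: 3517 × 9/16 = 1978.3125
  axial-flowered constricted-pod: 3517 × 3/16 = 659.4375
  terminal-flowered inflated-pod: 3517 × 3/16 = 659.4375
  terminal-flowered constricted-pod: 3517 × 1/16 = 219.8125
Contribution of axial-flowered constricted-pod: (641 − 659.4375)² / 659.4375 = 0.5155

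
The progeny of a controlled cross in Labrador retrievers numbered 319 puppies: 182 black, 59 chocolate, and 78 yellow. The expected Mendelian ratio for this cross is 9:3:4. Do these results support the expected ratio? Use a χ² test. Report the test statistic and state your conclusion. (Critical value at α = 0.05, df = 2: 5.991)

The 9:3:4 ratio has 16 parts, so with N = 319 the expected counts are:
  black: 319 × 9/16 = 179.4375
  chocolate: 319 × 3/16 = 59.8125
  yellow: 319 × 4/16 = 79.75
χ² = Σ (O − E)² / E
  black: (182 − 179.4375)² / 179.4375 = 0.0366
  chocolate: (59 − 59.8125)² / 59.8125 = 0.0110
  yellow: (78 − 79.75)² / 79.75 = 0.0384
χ² = 0.0366 + 0.0110 + 0.0384 = 0.086
Degrees of freedom = 3 − 1 = 2; critical value at α = 0.05 is 5.991.
Since 0.086 < 5.991, we fail to reject the null hypothesis — the data are consistent with the 9:3:4 ratio.

0.086; consistent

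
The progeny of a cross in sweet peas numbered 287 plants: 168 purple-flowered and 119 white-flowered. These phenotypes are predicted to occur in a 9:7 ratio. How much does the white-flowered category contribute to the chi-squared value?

0.343

Under the 9:7 hypothesis (Σ ratio = 16, N = 287):
  purple-flowered: 287 × 9/16 = 161.4375
  white-flowered: 287 × 7/16 = 125.5625
Contribution of white-flowered: (119 − 125.5625)² / 125.5625 = 0.3430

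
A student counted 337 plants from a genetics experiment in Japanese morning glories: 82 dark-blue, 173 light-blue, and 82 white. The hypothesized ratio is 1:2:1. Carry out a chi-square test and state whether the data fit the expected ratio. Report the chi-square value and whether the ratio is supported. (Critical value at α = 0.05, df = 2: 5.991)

Under the 1:2:1 hypothesis (Σ ratio = 4, N = 337):
  dark-blue: 337 × 1/4 = 84.25
  light-blue: 337 × 2/4 = 168.5
  white: 337 × 1/4 = 84.25
χ² = Σ (O − E)² / E
  dark-blue: (82 − 84.25)² / 84.25 = 0.0601
  light-blue: (173 − 168.5)² / 168.5 = 0.1202
  white: (82 − 84.25)² / 84.25 = 0.0601
χ² = 0.0601 + 0.1202 + 0.0601 = 0.2404 ≈ 0.240
Degrees of freedom = 3 − 1 = 2; critical value at α = 0.05 is 5.991.
Since 0.240 < 5.991, we fail to reject the null hypothesis — the data are consistent with the 1:2:1 ratio.

0.240; consistent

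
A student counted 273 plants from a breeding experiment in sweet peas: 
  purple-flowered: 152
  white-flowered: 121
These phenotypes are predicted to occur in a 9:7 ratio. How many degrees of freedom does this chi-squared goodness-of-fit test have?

A goodness-of-fit test with 2 phenotype classes has df = 2 − 1 = 1.

1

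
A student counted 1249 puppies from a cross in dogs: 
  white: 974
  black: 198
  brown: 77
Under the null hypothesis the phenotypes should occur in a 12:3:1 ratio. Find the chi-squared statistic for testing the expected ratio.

7.088

Total ratio parts = 16. Expected numbers out of 1249:
  white: 1249 × 12/16 = 936.75
  black: 1249 × 3/16 = 234.1875
  brown: 1249 × 1/16 = 78.0625
χ² = Σ (O − E)² / E
  white: (974 − 936.75)² / 936.75 = 1.4813
  black: (198 − 234.1875)² / 234.1875 = 5.5918
  brown: (77 − 78.0625)² / 78.0625 = 0.0145
χ² = 1.4813 + 5.5918 + 0.0145 = 7.0876 ≈ 7.088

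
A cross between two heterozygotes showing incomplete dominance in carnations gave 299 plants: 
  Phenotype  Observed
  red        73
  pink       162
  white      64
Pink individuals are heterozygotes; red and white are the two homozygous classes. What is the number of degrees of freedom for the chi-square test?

With incomplete dominance, a heterozygote × heterozygote cross gives a 1:2:1 phenotypic ratio.
A goodness-of-fit test with 3 phenotype classes has df = 3 − 1 = 2.

2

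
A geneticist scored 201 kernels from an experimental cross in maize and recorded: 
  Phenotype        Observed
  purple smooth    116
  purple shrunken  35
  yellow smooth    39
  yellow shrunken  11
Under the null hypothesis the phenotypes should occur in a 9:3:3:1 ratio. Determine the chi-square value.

0.508

Under the 9:3:3:1 hypothesis (Σ ratio = 16, N = 201):
  purple smooth: 201 × 9/16 = 113.0625
  purple shrunken: 201 × 3/16 = 37.6875
  yellow smooth: 201 × 3/16 = 37.6875
  yellow shrunken: 201 × 1/16 = 12.5625
χ² = Σ (O − E)² / E
  purple smooth: (116 − 113.0625)² / 113.0625 = 0.0763
  purple shrunken: (35 − 37.6875)² / 37.6875 = 0.1916
  yellow smooth: (39 − 37.6875)² / 37.6875 = 0.0457
  yellow shrunken: (11 − 12.5625)² / 12.5625 = 0.1943
χ² = 0.0763 + 0.1916 + 0.0457 + 0.1943 = 0.5079 ≈ 0.508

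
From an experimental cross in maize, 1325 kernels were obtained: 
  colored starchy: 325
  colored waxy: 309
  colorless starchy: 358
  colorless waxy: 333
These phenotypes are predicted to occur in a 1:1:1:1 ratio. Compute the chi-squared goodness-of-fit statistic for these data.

3.782

The 1:1:1:1 ratio has 4 parts, so with N = 1325 the expected counts are:
  colored starchy: 1325 × 1/4 = 331.25
  colored waxy: 1325 × 1/4 = 331.25
  colorless starchy: 1325 × 1/4 = 331.25
  colorless waxy: 1325 × 1/4 = 331.25
χ² = Σ (O − E)² / E
  colored starchy: (325 − 331.25)² / 331.25 = 0.1179
  colored waxy: (309 − 331.25)² / 331.25 = 1.4945
  colorless starchy: (358 − 331.25)² / 331.25 = 2.1602
  colorless waxy: (333 − 331.25)² / 331.25 = 0.0092
χ² = 0.1179 + 1.4945 + 2.1602 + 0.0092 = 3.7818 ≈ 3.782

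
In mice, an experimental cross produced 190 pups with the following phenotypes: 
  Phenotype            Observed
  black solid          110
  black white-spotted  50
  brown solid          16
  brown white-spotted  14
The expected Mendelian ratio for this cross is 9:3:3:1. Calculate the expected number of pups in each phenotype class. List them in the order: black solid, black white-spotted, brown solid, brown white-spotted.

Under the 9:3:3:1 hypothesis (Σ ratio = 16, N = 190):
  black solid: 190 × 9/16 = 106.875
  black white-spotted: 190 × 3/16 = 35.625
  brown solid: 190 × 3/16 = 35.625
  brown white-spotted: 190 × 1/16 = 11.875

106.875, 35.625, 35.625, 11.875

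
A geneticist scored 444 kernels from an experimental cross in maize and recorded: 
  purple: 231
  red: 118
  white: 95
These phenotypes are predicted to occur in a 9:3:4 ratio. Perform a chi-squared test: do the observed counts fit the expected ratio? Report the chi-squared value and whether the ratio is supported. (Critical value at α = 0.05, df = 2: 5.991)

18.219; not consistent

The 9:3:4 ratio has 16 parts, so with N = 444 the expected counts are:
  purple: 444 × 9/16 = 249.75
  red: 444 × 3/16 = 83.25
  white: 444 × 4/16 = 111
χ² = Σ (O − E)² / E
  purple: (231 − 249.75)² / 249.75 = 1.4077
  red: (118 − 83.25)² / 83.25 = 14.5053
  white: (95 − 111)² / 111 = 2.3063
χ² = 1.4077 + 14.5053 + 2.3063 = 18.2193 ≈ 18.219
Degrees of freedom = 3 − 1 = 2; critical value at α = 0.05 is 5.991.
Since 18.219 > 5.991, we reject the null hypothesis — the data do not fit the 9:3:4 ratio.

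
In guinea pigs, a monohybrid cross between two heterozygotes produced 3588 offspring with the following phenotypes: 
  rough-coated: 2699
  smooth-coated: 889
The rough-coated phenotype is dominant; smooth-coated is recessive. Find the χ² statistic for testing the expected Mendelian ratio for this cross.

For a monohybrid cross between heterozygotes with complete dominance, the expected phenotypic ratio is 3:1.
Total ratio parts = 4. Expected numbers out of 3588:
  rough-coated: 3588 × 3/4 = 2691
  smooth-coated: 3588 × 1/4 = 897
χ² = Σ (O − E)² / E
  rough-coated: (2699 − 2691)² / 2691 = 0.0238
  smooth-coated: (889 − 897)² / 897 = 0.0713
χ² = 0.0238 + 0.0713 = 0.0951 ≈ 0.095

0.095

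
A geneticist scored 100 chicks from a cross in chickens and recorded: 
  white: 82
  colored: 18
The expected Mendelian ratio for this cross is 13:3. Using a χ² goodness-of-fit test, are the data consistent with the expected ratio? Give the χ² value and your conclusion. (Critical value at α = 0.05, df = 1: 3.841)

Expected counts for N = 100 under a 13:3 ratio (total parts = 16):
  white: 100 × 13/16 = 81.25
  colored: 100 × 3/16 = 18.75
χ² = Σ (O − E)² / E
  white: (82 − 81.25)² / 81.25 = 0.0069
  colored: (18 − 18.75)² / 18.75 = 0.0300
χ² = 0.0069 + 0.0300 = 0.0369 ≈ 0.037
Degrees of freedom = 2 − 1 = 1; critical value at α = 0.05 is 3.841.
Since 0.037 < 3.841, we fail to reject the null hypothesis — the data are consistent with the 13:3 ratio.

0.037; consistent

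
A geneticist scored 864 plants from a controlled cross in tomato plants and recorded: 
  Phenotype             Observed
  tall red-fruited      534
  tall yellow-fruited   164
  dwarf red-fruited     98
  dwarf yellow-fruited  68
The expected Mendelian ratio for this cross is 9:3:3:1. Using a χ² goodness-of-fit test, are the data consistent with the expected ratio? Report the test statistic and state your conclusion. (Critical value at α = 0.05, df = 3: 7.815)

33.679; not consistent

Under the 9:3:3:1 hypothesis (Σ ratio = 16, N = 864):
  tall red-fruited: 864 × 9/16 = 486
  tall yellow-fruited: 864 × 3/16 = 162
  dwarf red-fruited: 864 × 3/16 = 162
  dwarf yellow-fruited: 864 × 1/16 = 54
χ² = Σ (O − E)² / E
  tall red-fruited: (534 − 486)² / 486 = 4.7407
  tall yellow-fruited: (164 − 162)² / 162 = 0.0247
  dwarf red-fruited: (98 − 162)² / 162 = 25.2840
  dwarf yellow-fruited: (68 − 54)² / 54 = 3.6296
χ² = 4.7407 + 0.0247 + 25.2840 + 3.6296 = 33.679
Degrees of freedom = 4 − 1 = 3; critical value at α = 0.05 is 7.815.
Since 33.679 > 7.815, we reject the null hypothesis — the data do not fit the 9:3:3:1 ratio.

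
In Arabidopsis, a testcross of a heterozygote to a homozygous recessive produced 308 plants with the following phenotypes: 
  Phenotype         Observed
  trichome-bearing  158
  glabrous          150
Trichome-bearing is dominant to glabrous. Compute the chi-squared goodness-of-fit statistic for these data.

A testcross of a heterozygote (Aa × aa) gives a 1:1 phenotypic ratio.
Under the 1:1 hypothesis (Σ ratio = 2, N = 308):
  trichome-bearing: 308 × 1/2 = 154
  glabrous: 308 × 1/2 = 154
χ² = Σ (O − E)² / E
  trichome-bearing: (158 − 154)² / 154 = 0.1039
  glabrous: (150 − 154)² / 154 = 0.1039
χ² = 0.1039 + 0.1039 = 0.2078 ≈ 0.208

0.208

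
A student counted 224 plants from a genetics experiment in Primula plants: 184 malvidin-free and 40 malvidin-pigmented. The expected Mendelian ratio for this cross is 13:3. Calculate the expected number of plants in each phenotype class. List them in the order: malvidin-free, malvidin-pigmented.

182, 42

Total ratio parts = 16. Expected numbers out of 224:
  malvidin-free: 224 × 13/16 = 182
  malvidin-pigmented: 224 × 3/16 = 42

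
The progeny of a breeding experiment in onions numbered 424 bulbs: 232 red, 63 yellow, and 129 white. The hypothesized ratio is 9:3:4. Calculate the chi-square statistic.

Under the 9:3:4 hypothesis (Σ ratio = 16, N = 424):
  red: 424 × 9/16 = 238.5
  yellow: 424 × 3/16 = 79.5
  white: 424 × 4/16 = 106
χ² = Σ (O − E)² / E
  red: (232 − 238.5)² / 238.5 = 0.1771
  yellow: (63 − 79.5)² / 79.5 = 3.4245
  white: (129 − 106)² / 106 = 4.9906
χ² = 0.1771 + 3.4245 + 4.9906 = 8.5922 ≈ 8.592

8.592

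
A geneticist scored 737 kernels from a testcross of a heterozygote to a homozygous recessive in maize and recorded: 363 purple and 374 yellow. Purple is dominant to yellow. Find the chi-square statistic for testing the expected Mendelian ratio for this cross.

A testcross of a heterozygote (Aa × aa) gives a 1:1 phenotypic ratio.
The 1:1 ratio has 2 parts, so with N = 737 the expected counts are:
  purple: 737 × 1/2 = 368.5
  yellow: 737 × 1/2 = 368.5
χ² = Σ (O − E)² / E
  purple: (363 − 368.5)² / 368.5 = 0.0821
  yellow: (374 − 368.5)² / 368.5 = 0.0821
χ² = 0.0821 + 0.0821 = 0.1642 ≈ 0.164

0.164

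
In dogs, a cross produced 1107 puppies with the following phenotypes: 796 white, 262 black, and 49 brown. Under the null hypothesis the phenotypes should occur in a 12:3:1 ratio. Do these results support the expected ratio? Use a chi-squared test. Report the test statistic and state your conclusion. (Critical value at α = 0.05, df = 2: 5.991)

21.581; not consistent

Under the 12:3:1 hypothesis (Σ ratio = 16, N = 1107):
  white: 1107 × 12/16 = 830.25
  black: 1107 × 3/16 = 207.5625
  brown: 1107 × 1/16 = 69.1875
χ² = Σ (O − E)² / E
  white: (796 − 830.25)² / 830.25 = 1.4129
  black: (262 − 207.5625)² / 207.5625 = 14.2773
  brown: (49 − 69.1875)² / 69.1875 = 5.8903
χ² = 1.4129 + 14.2773 + 5.8903 = 21.5805 ≈ 21.581
Degrees of freedom = 3 − 1 = 2; critical value at α = 0.05 is 5.991.
Since 21.581 > 5.991, we reject the null hypothesis — the data do not fit the 12:3:1 ratio.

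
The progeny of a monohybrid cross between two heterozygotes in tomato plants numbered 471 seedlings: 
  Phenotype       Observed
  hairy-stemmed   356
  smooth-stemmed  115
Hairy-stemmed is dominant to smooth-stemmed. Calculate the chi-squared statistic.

0.086

For a monohybrid cross between heterozygotes with complete dominance, the expected phenotypic ratio is 3:1.
Total ratio parts = 4. Expected numbers out of 471:
  hairy-stemmed: 471 × 3/4 = 353.25
  smooth-stemmed: 471 × 1/4 = 117.75
χ² = Σ (O − E)² / E
  hairy-stemmed: (356 − 353.25)² / 353.25 = 0.0214
  smooth-stemmed: (115 − 117.75)² / 117.75 = 0.0642
χ² = 0.0214 + 0.0642 = 0.0856 ≈ 0.086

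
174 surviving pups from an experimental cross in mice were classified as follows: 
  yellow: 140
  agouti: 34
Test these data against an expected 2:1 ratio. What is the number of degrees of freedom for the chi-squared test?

1

A goodness-of-fit test with 2 phenotype classes has df = 2 − 1 = 1.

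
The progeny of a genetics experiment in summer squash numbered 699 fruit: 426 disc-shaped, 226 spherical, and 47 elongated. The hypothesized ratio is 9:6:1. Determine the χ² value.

Total ratio parts = 16. Expected numbers out of 699:
  disc-shaped: 699 × 9/16 = 393.1875
  spherical: 699 × 6/16 = 262.125
  elongated: 699 × 1/16 = 43.6875
χ² = Σ (O − E)² / E
  disc-shaped: (426 − 393.1875)² / 393.1875 = 2.7383
  spherical: (226 − 262.125)² / 262.125 = 4.9786
  elongated: (47 − 43.6875)² / 43.6875 = 0.2512
χ² = 2.7383 + 4.9786 + 0.2512 = 7.9681 ≈ 7.968

7.968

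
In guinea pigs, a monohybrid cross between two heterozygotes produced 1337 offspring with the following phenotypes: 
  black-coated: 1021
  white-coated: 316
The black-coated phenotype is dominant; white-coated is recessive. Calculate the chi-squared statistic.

For a monohybrid cross between heterozygotes with complete dominance, the expected phenotypic ratio is 3:1.
Total ratio parts = 4. Expected numbers out of 1337:
  black-coated: 1337 × 3/4 = 1002.75
  white-coated: 1337 × 1/4 = 334.25
χ² = Σ (O − E)² / E
  black-coated: (1021 − 1002.75)² / 1002.75 = 0.3321
  white-coated: (316 − 334.25)² / 334.25 = 0.9964
χ² = 0.3321 + 0.9964 = 1.3285 ≈ 1.329

1.329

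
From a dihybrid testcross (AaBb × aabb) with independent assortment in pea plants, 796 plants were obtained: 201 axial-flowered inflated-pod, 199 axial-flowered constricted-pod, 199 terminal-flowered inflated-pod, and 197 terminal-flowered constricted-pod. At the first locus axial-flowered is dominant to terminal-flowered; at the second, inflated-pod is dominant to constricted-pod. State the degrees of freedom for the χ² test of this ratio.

A dihybrid testcross with independent assortment gives a 1:1:1:1 ratio.
A goodness-of-fit test with 4 phenotype classes has df = 4 − 1 = 3.

3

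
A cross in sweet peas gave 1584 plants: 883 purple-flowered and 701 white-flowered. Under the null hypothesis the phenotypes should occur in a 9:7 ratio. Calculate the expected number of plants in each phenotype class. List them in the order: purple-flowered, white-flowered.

891, 693

Total ratio parts = 16. Expected numbers out of 1584:
  purple-flowered: 1584 × 9/16 = 891
  white-flowered: 1584 × 7/16 = 693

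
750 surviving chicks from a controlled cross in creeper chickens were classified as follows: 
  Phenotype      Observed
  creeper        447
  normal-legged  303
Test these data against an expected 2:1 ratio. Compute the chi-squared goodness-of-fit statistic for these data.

16.854

Under the 2:1 hypothesis (Σ ratio = 3, N = 750):
  creeper: 750 × 2/3 = 500
  normal-legged: 750 × 1/3 = 250
χ² = Σ (O − E)² / E
  creeper: (447 − 500)² / 500 = 5.6180
  normal-legged: (303 − 250)² / 250 = 11.2360
χ² = 5.6180 + 11.2360 = 16.854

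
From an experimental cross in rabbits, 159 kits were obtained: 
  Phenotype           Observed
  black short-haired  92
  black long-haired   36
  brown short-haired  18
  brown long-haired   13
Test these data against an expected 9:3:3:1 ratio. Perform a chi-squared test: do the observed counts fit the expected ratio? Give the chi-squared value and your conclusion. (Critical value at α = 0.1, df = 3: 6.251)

Under the 9:3:3:1 hypothesis (Σ ratio = 16, N = 159):
  black short-haired: 159 × 9/16 = 89.4375
  black long-haired: 159 × 3/16 = 29.8125
  brown short-haired: 159 × 3/16 = 29.8125
  brown long-haired: 159 × 1/16 = 9.9375
χ² = Σ (O − E)² / E
  black short-haired: (92 − 89.4375)² / 89.4375 = 0.0734
  black long-haired: (36 − 29.8125)² / 29.8125 = 1.2842
  brown short-haired: (18 − 29.8125)² / 29.8125 = 4.6804
  brown long-haired: (13 − 9.9375)² / 9.9375 = 0.9438
χ² = 0.0734 + 1.2842 + 4.6804 + 0.9438 = 6.9818 ≈ 6.982
Degrees of freedom = 4 − 1 = 3; critical value at α = 0.1 is 6.251.
Since 6.982 > 6.251, we reject the null hypothesis — the data do not fit the 9:3:3:1 ratio.

6.982; not consistent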